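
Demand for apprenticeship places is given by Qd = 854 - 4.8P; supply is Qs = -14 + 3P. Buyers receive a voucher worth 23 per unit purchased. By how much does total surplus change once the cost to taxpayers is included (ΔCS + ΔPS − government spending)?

Net change in total surplus = -6348/13

Pre-subsidy: 854 - 4.8P = -14 + 3P gives P* = 4340/39, Q* = 4158/13.
With the rebate, buyers effectively pay Pb = Ps − 23, where Ps is the price sellers receive.
Demand in terms of Ps becomes Qd = 854 − 4.8(Ps − 23) = 964.4 - 4.8Ps. Setting this equal to supply: 964.4 - 4.8Ps = -14 + 3Ps, so Ps = 4892/39.
Buyers pay Pb = 4892/39 − 23 = 3995/39; Q' = -14 + 3·(4892/39) = 4710/13.
ΔCS = ½(4158/13 + 4710/13)(4340/39 − 3995/39) = 509910/169; ΔPS = ½(4158/13 + 4710/13)(4892/39 − 4340/39) = 815856/169.
Government spending = 23 × 4710/13 = 108330/13.
Net change = 509910/169 + 815856/169 − 108330/13 = -6348/13. The loss equals the DWL triangle ½·23·552/13.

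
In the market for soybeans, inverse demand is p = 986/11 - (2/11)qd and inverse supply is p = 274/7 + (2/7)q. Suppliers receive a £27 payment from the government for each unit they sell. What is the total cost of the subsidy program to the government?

Government cost = £4475.25

Pre-subsidy: 986/11 - (2/11)q = 274/7 + (2/7)q gives q* = 108 and p* = 70.
With the subsidy, sellers receive ps = pb + 27 for each unit, where pb is the price buyers pay.
On the curves, pb = 986/11 - (2/11)q and ps = 274/7 + (2/7)q; the wedge ps − pb = 27 gives 274/7 + (2/7)q − (986/11 - (2/11)q) = 27, so q' = 165.75.
Then pb = 986/11 − (2/11)·165.75 = 59.5 and ps = 274/7 + (2/7)·165.75 = 86.5.
Government outlay = subsidy × quantity = 27 × 165.75 = 4475.25.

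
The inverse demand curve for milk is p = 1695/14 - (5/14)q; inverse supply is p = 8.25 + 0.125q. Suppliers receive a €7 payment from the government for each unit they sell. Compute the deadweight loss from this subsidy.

Deadweight loss = 1372/27

Pre-subsidy: 1695/14 - (5/14)q = 8.25 + 0.125q gives q* = 234 and p* = 37.5.
With the subsidy, sellers receive ps = pb + 7 for each unit, where pb is the price buyers pay.
On the curves, pb = 1695/14 - (5/14)q and ps = 8.25 + 0.125q; the wedge ps − pb = 7 gives 8.25 + 0.125q − (1695/14 - (5/14)q) = 7, so q' = 6710/27.
Then pb = 1695/14 − (5/14)·(6710/27) = 1745/54 and ps = 8.25 + 0.125·(6710/27) = 2123/54.
The subsidy expands output by 6710/27 − 234 = 392/27 past the efficient level; on those units the gap between marginal cost and willingness to pay runs from 0 up to 7.
DWL = ½ × 7 × 392/27 = 1372/27.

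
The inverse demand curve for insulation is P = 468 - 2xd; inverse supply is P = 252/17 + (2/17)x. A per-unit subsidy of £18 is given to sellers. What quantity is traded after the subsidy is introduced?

Pre-subsidy: 468 - 2x = 252/17 + (2/17)x gives x* = 214 and P* = 40.
With the subsidy, sellers receive Ps = Pb + 18 for each unit, where Pb is the price buyers pay.
On the curves, Pb = 468 - 2x and Ps = 252/17 + (2/17)x; the wedge Ps − Pb = 18 gives 252/17 + (2/17)x − (468 - 2x) = 18, so x' = 222.5.
Then Pb = 468 − 2·222.5 = 23 and Ps = 252/17 + (2/17)·222.5 = 41.

x' = 222.5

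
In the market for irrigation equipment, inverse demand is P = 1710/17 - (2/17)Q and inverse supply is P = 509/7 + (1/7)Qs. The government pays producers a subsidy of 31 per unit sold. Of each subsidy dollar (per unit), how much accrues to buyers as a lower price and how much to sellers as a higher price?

Pre-subsidy: 1710/17 - (2/17)Q = 509/7 + (1/7)Q gives Q* = 107 and P* = 88.
With the subsidy, sellers receive Ps = Pb + 31 for each unit, where Pb is the price buyers pay.
On the curves, Pb = 1710/17 - (2/17)Q and Ps = 509/7 + (1/7)Q; the wedge Ps − Pb = 31 gives 509/7 + (1/7)Q − (1710/17 - (2/17)Q) = 31, so Q' = 226.
Then Pb = 1710/17 − (2/17)·226 = 74 and Ps = 509/7 + (1/7)·226 = 105.
Buyers' price falls by P* − Pb = 88 − 74 = 14; sellers' price rises by Ps − P* = 105 − 88 = 17.

Buyers gain 14 per unit; sellers gain 17 per unit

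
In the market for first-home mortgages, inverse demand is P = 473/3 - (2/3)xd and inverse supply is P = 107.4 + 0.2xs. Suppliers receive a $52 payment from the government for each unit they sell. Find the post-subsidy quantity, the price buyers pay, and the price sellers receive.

x' = 118; buyers pay $79; sellers receive $131

Pre-subsidy: 473/3 - (2/3)x = 107.4 + 0.2x gives x* = 58 and P* = 119.
With the subsidy, sellers receive Ps = Pb + 52 for each unit, where Pb is the price buyers pay.
On the curves, Pb = 473/3 - (2/3)x and Ps = 107.4 + 0.2x; the wedge Ps − Pb = 52 gives 107.4 + 0.2x − (473/3 - (2/3)x) = 52, so x' = 118.
Then Pb = 473/3 − (2/3)·118 = 79 and Ps = 107.4 + 0.2·118 = 131.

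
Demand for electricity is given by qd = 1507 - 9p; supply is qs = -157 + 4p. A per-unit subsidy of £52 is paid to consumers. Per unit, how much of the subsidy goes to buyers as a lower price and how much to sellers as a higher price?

Buyers gain £16 per unit; sellers gain £36 per unit

Pre-subsidy: 1507 - 9p = -157 + 4p gives p* = 128, q* = 355.
With the rebate, buyers effectively pay pb = ps − 52, where ps is the price sellers receive.
Demand in terms of ps becomes qd = 1507 − 9(ps − 52) = 1975 - 9ps. Setting this equal to supply: 1975 - 9ps = -157 + 4ps, so ps = 164.
Buyers pay pb = 164 − 52 = 112; q' = -157 + 4·164 = 499.
Buyers' price falls by p* − pb = 128 − 112 = 16; sellers' price rises by ps − p* = 164 − 128 = 36.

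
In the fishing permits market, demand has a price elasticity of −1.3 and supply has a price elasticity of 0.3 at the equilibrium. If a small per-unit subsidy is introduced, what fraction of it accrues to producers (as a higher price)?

Producer share = 0.8125

For a small subsidy around the equilibrium, the benefit split depends on the relative slopes, which at a point are proportional to the elasticities.
Buyer share = εs/(εs + |εd|) = 0.3/(0.3 + 1.3) = 0.1875; seller share = |εd|/(εs + |εd|) = 0.8125.
So producers capture 0.8125 of the subsidy.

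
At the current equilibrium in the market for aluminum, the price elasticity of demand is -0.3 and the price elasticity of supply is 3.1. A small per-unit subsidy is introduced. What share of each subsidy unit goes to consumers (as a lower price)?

Consumer share = 31/34

For a small subsidy around the equilibrium, the benefit split depends on the relative slopes, which at a point are proportional to the elasticities.
Buyer share = εs/(εs + |εd|) = 3.1/(3.1 + 0.3) = 31/34; seller share = |εd|/(εs + |εd|) = 3/34.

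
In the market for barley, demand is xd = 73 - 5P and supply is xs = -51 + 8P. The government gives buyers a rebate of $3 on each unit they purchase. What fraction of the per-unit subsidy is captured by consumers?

Pre-subsidy: 73 - 5P = -51 + 8P gives P* = 124/13, x* = 329/13.
With the rebate, buyers effectively pay Pb = Ps − 3, where Ps is the price sellers receive.
Demand in terms of Ps becomes xd = 73 − 5(Ps − 3) = 88 - 5Ps. Setting this equal to supply: 88 - 5Ps = -51 + 8Ps, so Ps = 139/13.
Buyers pay Pb = 139/13 − 3 = 100/13; x' = -51 + 8·(139/13) = 449/13.
Buyers' price falls by P* − Pb = 124/13 − 100/13 = 24/13; sellers' price rises by Ps − P* = 139/13 − 124/13 = 15/13.
So consumers capture (24/13)/3 = 8/13 of each unit of subsidy.

Consumer share = 8/13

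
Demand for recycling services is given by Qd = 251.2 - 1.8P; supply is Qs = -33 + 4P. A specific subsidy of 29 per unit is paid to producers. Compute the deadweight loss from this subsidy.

Deadweight loss = 522

Pre-subsidy: 251.2 - 1.8P = -33 + 4P gives P* = 49, Q* = 163.
With the subsidy, sellers receive Ps = Pb + 29 for each unit, where Pb is the price buyers pay.
Supply in terms of Pb becomes Qs = -33 + 4(Pb + 29) = 83 + 4Pb. Setting this equal to demand: 251.2 - 1.8Pb = 83 + 4Pb, so Pb = 29.
Sellers receive Ps = 29 + 29 = 58; Q' = 251.2 − 1.8·29 = 199.
The subsidy expands output by 199 − 163 = 36 past the efficient level; on those units the gap between marginal cost and willingness to pay runs from 0 up to 29.
DWL = ½ × 29 × 36 = 522.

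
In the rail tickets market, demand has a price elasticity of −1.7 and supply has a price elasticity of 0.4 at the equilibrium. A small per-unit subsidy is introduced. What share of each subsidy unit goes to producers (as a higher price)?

For a small subsidy around the equilibrium, the benefit split depends on the relative slopes, which at a point are proportional to the elasticities.
Buyer share = εs/(εs + |εd|) = 0.4/(0.4 + 1.7) = 4/21; seller share = |εd|/(εs + |εd|) = 17/21.
So producers capture 17/21 of the subsidy.

Producer share = 17/21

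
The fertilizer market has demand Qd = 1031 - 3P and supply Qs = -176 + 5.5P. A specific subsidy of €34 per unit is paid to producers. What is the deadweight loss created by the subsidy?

Deadweight loss = €1122

Pre-subsidy: 1031 - 3P = -176 + 5.5P gives P* = 142, Q* = 605.
With the subsidy, sellers receive Ps = Pb + 34 for each unit, where Pb is the price buyers pay.
Supply in terms of Pb becomes Qs = -176 + 5.5(Pb + 34) = 11 + 5.5Pb. Setting this equal to demand: 1031 - 3Pb = 11 + 5.5Pb, so Pb = 120.
Sellers receive Ps = 120 + 34 = 154; Q' = 1031 − 3·120 = 671.
The subsidy expands output by 671 − 605 = 66 past the efficient level; on those units the gap between marginal cost and willingness to pay runs from 0 up to 34.
DWL = ½ × 34 × 66 = 1122.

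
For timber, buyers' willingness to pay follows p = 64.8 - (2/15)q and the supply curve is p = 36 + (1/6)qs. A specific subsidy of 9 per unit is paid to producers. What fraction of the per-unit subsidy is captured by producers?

Pre-subsidy: 64.8 - (2/15)q = 36 + (1/6)q gives q* = 96 and p* = 52.
With the subsidy, sellers receive ps = pb + 9 for each unit, where pb is the price buyers pay.
On the curves, pb = 64.8 - (2/15)q and ps = 36 + (1/6)q; the wedge ps − pb = 9 gives 36 + (1/6)q − (64.8 - (2/15)q) = 9, so q' = 126.
Then pb = 64.8 − (2/15)·126 = 48 and ps = 36 + (1/6)·126 = 57.
Buyers' price falls by p* − pb = 52 − 48 = 4; sellers' price rises by ps − p* = 57 − 52 = 5.
So producers capture 5/9 = 5/9 of each unit of subsidy.

Producer share = 5/9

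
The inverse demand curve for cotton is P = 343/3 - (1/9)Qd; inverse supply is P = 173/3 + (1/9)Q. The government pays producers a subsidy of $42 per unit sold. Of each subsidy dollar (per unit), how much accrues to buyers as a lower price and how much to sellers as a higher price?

Pre-subsidy: 343/3 - (1/9)Q = 173/3 + (1/9)Q gives Q* = 255 and P* = 86.
With the subsidy, sellers receive Ps = Pb + 42 for each unit, where Pb is the price buyers pay.
On the curves, Pb = 343/3 - (1/9)Q and Ps = 173/3 + (1/9)Q; the wedge Ps − Pb = 42 gives 173/3 + (1/9)Q − (343/3 - (1/9)Q) = 42, so Q' = 444.
Then Pb = 343/3 − (1/9)·444 = 65 and Ps = 173/3 + (1/9)·444 = 107.
Buyers' price falls by P* − Pb = 86 − 65 = 21; sellers' price rises by Ps − P* = 107 − 86 = 21.

Buyers gain $21 per unit; sellers gain $21 per unit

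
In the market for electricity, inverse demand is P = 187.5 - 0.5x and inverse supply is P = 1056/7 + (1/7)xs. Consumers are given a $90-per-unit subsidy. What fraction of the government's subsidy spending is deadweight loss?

Pre-subsidy: 187.5 - 0.5x = 1056/7 + (1/7)x gives x* = 57 and P* = 159.
With the rebate, buyers effectively pay Pb = Ps − 90, where Ps is the price sellers receive.
On the curves, Pb = 187.5 - 0.5x and Ps = 1056/7 + (1/7)x; the wedge Ps − Pb = 90 gives 1056/7 + (1/7)x − (187.5 - 0.5x) = 90, so x' = 197.
Then Pb = 187.5 − 0.5·197 = 89 and Ps = 1056/7 + (1/7)·197 = 179.
ΔCS = ½(57 + 197)(159 − 89) = 8890; ΔPS = ½(57 + 197)(179 − 159) = 2540.
Government spending = 90 × 197 = 17730.
DWL = ½ × 90 × (197 − 57) = 6300; fraction = 6300 / 17730 = 70/197.

DWL / government spending = 70/197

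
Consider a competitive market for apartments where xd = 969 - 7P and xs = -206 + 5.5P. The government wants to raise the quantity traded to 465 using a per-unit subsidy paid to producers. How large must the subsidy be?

Required subsidy s = 50 per unit

At x = 465, invert demand for the buyer price: Pb = (969 − 465)/7 = 72; invert supply for the seller price: Ps = (465 − (-206))/5.5 = 122.
The subsidy must fill the gap: s = Ps − Pb = 122 − 72 = 50.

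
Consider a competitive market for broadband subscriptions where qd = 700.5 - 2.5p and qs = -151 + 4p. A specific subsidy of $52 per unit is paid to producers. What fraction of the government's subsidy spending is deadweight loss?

Pre-subsidy: 700.5 - 2.5p = -151 + 4p gives p* = 131, q* = 373.
With the subsidy, sellers receive ps = pb + 52 for each unit, where pb is the price buyers pay.
Supply in terms of pb becomes qs = -151 + 4(pb + 52) = 57 + 4pb. Setting this equal to demand: 700.5 - 2.5pb = 57 + 4pb, so pb = 99.
Sellers receive ps = 99 + 52 = 151; q' = 700.5 − 2.5·99 = 453.
ΔCS = ½(373 + 453)(131 − 99) = 13216; ΔPS = ½(373 + 453)(151 − 131) = 8260.
Government spending = 52 × 453 = 23556.
DWL = ½ × 52 × (453 − 373) = 2080; fraction = 2080 / 23556 = 40/453.

DWL / government spending = 40/453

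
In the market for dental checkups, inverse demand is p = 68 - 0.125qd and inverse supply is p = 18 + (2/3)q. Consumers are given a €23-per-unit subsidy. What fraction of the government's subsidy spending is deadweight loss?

DWL / government spending = 23/146

Pre-subsidy: 68 - 0.125q = 18 + (2/3)q gives q* = 1200/19 and p* = 1142/19.
With the rebate, buyers effectively pay pb = ps − 23, where ps is the price sellers receive.
On the curves, pb = 68 - 0.125q and ps = 18 + (2/3)q; the wedge ps − pb = 23 gives 18 + (2/3)q − (68 - 0.125q) = 23, so q' = 1752/19.
Then pb = 68 − 0.125·(1752/19) = 1073/19 and ps = 18 + (2/3)·(1752/19) = 1510/19.
ΔCS = ½(1200/19 + 1752/19)(1142/19 − 1073/19) = 101844/361; ΔPS = ½(1200/19 + 1752/19)(1510/19 − 1142/19) = 543168/361.
Government spending = 23 × 1752/19 = 40296/19.
DWL = ½ × 23 × (1752/19 − 1200/19) = 6348/19; fraction = (6348/19) / (40296/19) = 23/146.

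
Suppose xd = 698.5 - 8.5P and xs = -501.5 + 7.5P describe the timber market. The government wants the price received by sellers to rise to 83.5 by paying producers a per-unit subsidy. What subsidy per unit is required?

At a seller price of 83.5, quantity supplied is -501.5 + 7.5·83.5 = 124.75.
Buyers absorb 124.75 only when they pay Pb with 698.5 − 8.5·Pb = 124.75, i.e. Pb = 67.5.
s = Ps − Pb = 83.5 − 67.5 = 16.

Required subsidy s = 16 per unit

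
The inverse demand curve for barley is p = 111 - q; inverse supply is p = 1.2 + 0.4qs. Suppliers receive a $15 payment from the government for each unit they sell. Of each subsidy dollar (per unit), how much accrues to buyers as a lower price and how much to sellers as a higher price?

Buyers gain 75/7 per unit; sellers gain 30/7 per unit

Pre-subsidy: 111 - q = 1.2 + 0.4q gives q* = 549/7 and p* = 228/7.
With the subsidy, sellers receive ps = pb + 15 for each unit, where pb is the price buyers pay.
On the curves, pb = 111 - q and ps = 1.2 + 0.4q; the wedge ps − pb = 15 gives 1.2 + 0.4q − (111 - q) = 15, so q' = 624/7.
Then pb = 111 − 1·(624/7) = 153/7 and ps = 1.2 + 0.4·(624/7) = 258/7.
Buyers' price falls by p* − pb = 228/7 − 153/7 = 75/7; sellers' price rises by ps − p* = 258/7 − 228/7 = 30/7.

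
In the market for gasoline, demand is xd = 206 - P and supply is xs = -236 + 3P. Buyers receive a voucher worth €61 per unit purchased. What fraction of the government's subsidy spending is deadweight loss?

DWL / government spending = 183/1130

Pre-subsidy: 206 - P = -236 + 3P gives P* = 110.5, x* = 95.5.
With the rebate, buyers effectively pay Pb = Ps − 61, where Ps is the price sellers receive.
Demand in terms of Ps becomes xd = 206 − 1(Ps − 61) = 267 - Ps. Setting this equal to supply: 267 - Ps = -236 + 3Ps, so Ps = 125.75.
Buyers pay Pb = 125.75 − 61 = 64.75; x' = -236 + 3·125.75 = 141.25.
ΔCS = ½(95.5 + 141.25)(110.5 − 64.75) = 5415.65625; ΔPS = ½(95.5 + 141.25)(125.75 − 110.5) = 1805.21875.
Government spending = 61 × 141.25 = 8616.25.
DWL = ½ × 61 × (141.25 − 95.5) = 1395.375; fraction = 1395.375 / 8616.25 = 183/1130.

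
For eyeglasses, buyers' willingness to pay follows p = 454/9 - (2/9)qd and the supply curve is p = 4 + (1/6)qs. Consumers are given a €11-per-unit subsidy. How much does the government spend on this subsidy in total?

Government cost = 11374/7

Pre-subsidy: 454/9 - (2/9)q = 4 + (1/6)q gives q* = 836/7 and p* = 502/21.
With the rebate, buyers effectively pay pb = ps − 11, where ps is the price sellers receive.
On the curves, pb = 454/9 - (2/9)q and ps = 4 + (1/6)q; the wedge ps − pb = 11 gives 4 + (1/6)q − (454/9 - (2/9)q) = 11, so q' = 1034/7.
Then pb = 454/9 − (2/9)·(1034/7) = 370/21 and ps = 4 + (1/6)·(1034/7) = 601/21.
Government outlay = subsidy × quantity = 11 × 1034/7 = 11374/7.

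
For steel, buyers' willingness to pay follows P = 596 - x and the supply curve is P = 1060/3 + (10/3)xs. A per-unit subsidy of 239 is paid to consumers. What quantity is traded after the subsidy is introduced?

Pre-subsidy: 596 - x = 1060/3 + (10/3)x gives x* = 56 and P* = 540.
With the rebate, buyers effectively pay Pb = Ps − 239, where Ps is the price sellers receive.
On the curves, Pb = 596 - x and Ps = 1060/3 + (10/3)x; the wedge Ps − Pb = 239 gives 1060/3 + (10/3)x − (596 - x) = 239, so x' = 1445/13.
Then Pb = 596 − 1·(1445/13) = 6303/13 and Ps = 1060/3 + (10/3)·(1445/13) = 9410/13.

x' = 1445/13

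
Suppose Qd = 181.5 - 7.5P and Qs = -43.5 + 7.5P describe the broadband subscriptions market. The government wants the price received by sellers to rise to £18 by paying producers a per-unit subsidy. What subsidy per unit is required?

Required subsidy s = £6 per unit

At a seller price of 18, quantity supplied is -43.5 + 7.5·18 = 91.5.
Buyers absorb 91.5 only when they pay Pb with 181.5 − 7.5·Pb = 91.5, i.e. Pb = 12.
s = Ps − Pb = 18 − 12 = 6.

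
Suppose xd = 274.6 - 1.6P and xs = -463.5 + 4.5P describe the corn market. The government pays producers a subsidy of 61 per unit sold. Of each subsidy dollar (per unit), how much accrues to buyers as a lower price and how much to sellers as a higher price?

Pre-subsidy: 274.6 - 1.6P = -463.5 + 4.5P gives P* = 121, x* = 81.
With the subsidy, sellers receive Ps = Pb + 61 for each unit, where Pb is the price buyers pay.
Supply in terms of Pb becomes xs = -463.5 + 4.5(Pb + 61) = -189 + 4.5Pb. Setting this equal to demand: 274.6 - 1.6Pb = -189 + 4.5Pb, so Pb = 76.
Sellers receive Ps = 76 + 61 = 137; x' = 274.6 − 1.6·76 = 153.
Buyers' price falls by P* − Pb = 121 − 76 = 45; sellers' price rises by Ps − P* = 137 − 121 = 16.

Buyers gain 45 per unit; sellers gain 16 per unit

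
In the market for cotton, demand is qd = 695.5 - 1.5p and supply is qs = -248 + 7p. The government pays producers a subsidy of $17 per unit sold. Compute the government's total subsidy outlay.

Government cost = $9350

Pre-subsidy: 695.5 - 1.5p = -248 + 7p gives p* = 111, q* = 529.
With the subsidy, sellers receive ps = pb + 17 for each unit, where pb is the price buyers pay.
Supply in terms of pb becomes qs = -248 + 7(pb + 17) = -129 + 7pb. Setting this equal to demand: 695.5 - 1.5pb = -129 + 7pb, so pb = 97.
Sellers receive ps = 97 + 17 = 114; q' = 695.5 − 1.5·97 = 550.
Government outlay = subsidy × quantity = 17 × 550 = 9350.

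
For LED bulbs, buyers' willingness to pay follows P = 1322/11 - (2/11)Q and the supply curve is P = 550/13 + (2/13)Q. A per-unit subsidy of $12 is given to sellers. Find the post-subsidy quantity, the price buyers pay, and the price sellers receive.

Pre-subsidy: 1322/11 - (2/11)Q = 550/13 + (2/13)Q gives Q* = 232 and P* = 78.
With the subsidy, sellers receive Ps = Pb + 12 for each unit, where Pb is the price buyers pay.
On the curves, Pb = 1322/11 - (2/11)Q and Ps = 550/13 + (2/13)Q; the wedge Ps − Pb = 12 gives 550/13 + (2/13)Q − (1322/11 - (2/11)Q) = 12, so Q' = 267.75.
Then Pb = 1322/11 − (2/11)·267.75 = 71.5 and Ps = 550/13 + (2/13)·267.75 = 83.5.

Q' = 267.75; buyers pay $71.5; sellers receive $83.5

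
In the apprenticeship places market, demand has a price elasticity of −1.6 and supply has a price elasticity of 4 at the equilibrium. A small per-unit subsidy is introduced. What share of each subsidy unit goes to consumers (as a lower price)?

For a small subsidy around the equilibrium, the benefit split depends on the relative slopes, which at a point are proportional to the elasticities.
Buyer share = εs/(εs + |εd|) = 4/(4 + 1.6) = 5/7; seller share = |εd|/(εs + |εd|) = 2/7.

Consumer share = 5/7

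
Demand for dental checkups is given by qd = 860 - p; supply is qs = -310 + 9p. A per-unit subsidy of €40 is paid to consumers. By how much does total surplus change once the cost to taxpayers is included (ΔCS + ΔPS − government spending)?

Net change in total surplus = -€720

Pre-subsidy: 860 - p = -310 + 9p gives p* = 117, q* = 743.
With the rebate, buyers effectively pay pb = ps − 40, where ps is the price sellers receive.
Demand in terms of ps becomes qd = 860 − 1(ps − 40) = 900 - ps. Setting this equal to supply: 900 - ps = -310 + 9ps, so ps = 121.
Buyers pay pb = 121 − 40 = 81; q' = -310 + 9·121 = 779.
ΔCS = ½(743 + 779)(117 − 81) = 27396; ΔPS = ½(743 + 779)(121 − 117) = 3044.
Government spending = 40 × 779 = 31160.
Net change = 27396 + 3044 − 31160 = -720. The loss equals the DWL triangle ½·40·36.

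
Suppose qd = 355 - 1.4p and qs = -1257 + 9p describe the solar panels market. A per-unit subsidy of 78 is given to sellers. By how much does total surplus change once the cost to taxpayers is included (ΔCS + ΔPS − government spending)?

Pre-subsidy: 355 - 1.4p = -1257 + 9p gives p* = 155, q* = 138.
With the subsidy, sellers receive ps = pb + 78 for each unit, where pb is the price buyers pay.
Supply in terms of pb becomes qs = -1257 + 9(pb + 78) = -555 + 9pb. Setting this equal to demand: 355 - 1.4pb = -555 + 9pb, so pb = 87.5.
Sellers receive ps = 87.5 + 78 = 165.5; q' = 355 − 1.4·87.5 = 232.5.
ΔCS = ½(138 + 232.5)(155 − 87.5) = 12504.375; ΔPS = ½(138 + 232.5)(165.5 − 155) = 1945.125.
Government spending = 78 × 232.5 = 18135.
Net change = 12504.375 + 1945.125 − 18135 = -3685.5. The loss equals the DWL triangle ½·78·94.5.

Net change in total surplus = -3685.5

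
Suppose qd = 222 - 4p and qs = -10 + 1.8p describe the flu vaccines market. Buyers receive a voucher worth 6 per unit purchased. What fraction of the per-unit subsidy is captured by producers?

Producer share = 20/29

Pre-subsidy: 222 - 4p = -10 + 1.8p gives p* = 40, q* = 62.
With the rebate, buyers effectively pay pb = ps − 6, where ps is the price sellers receive.
Demand in terms of ps becomes qd = 222 − 4(ps − 6) = 246 - 4ps. Setting this equal to supply: 246 - 4ps = -10 + 1.8ps, so ps = 1280/29.
Buyers pay pb = 1280/29 − 6 = 1106/29; q' = -10 + 1.8·(1280/29) = 2014/29.
Buyers' price falls by p* − pb = 40 − 1106/29 = 54/29; sellers' price rises by ps − p* = 1280/29 − 40 = 120/29.
So producers capture (120/29)/6 = 20/29 of each unit of subsidy.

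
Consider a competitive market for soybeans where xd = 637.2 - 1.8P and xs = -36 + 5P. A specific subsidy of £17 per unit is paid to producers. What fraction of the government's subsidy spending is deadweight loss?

Pre-subsidy: 637.2 - 1.8P = -36 + 5P gives P* = 99, x* = 459.
With the subsidy, sellers receive Ps = Pb + 17 for each unit, where Pb is the price buyers pay.
Supply in terms of Pb becomes xs = -36 + 5(Pb + 17) = 49 + 5Pb. Setting this equal to demand: 637.2 - 1.8Pb = 49 + 5Pb, so Pb = 86.5.
Sellers receive Ps = 86.5 + 17 = 103.5; x' = 637.2 − 1.8·86.5 = 481.5.
ΔCS = ½(459 + 481.5)(99 − 86.5) = 5878.125; ΔPS = ½(459 + 481.5)(103.5 − 99) = 2116.125.
Government spending = 17 × 481.5 = 8185.5.
DWL = ½ × 17 × (481.5 − 459) = 191.25; fraction = 191.25 / 8185.5 = 5/214.

DWL / government spending = 5/214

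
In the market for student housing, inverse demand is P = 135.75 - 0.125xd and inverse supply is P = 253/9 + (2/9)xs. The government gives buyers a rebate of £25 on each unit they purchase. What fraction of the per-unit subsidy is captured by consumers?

Consumer share = 0.36

Pre-subsidy: 135.75 - 0.125x = 253/9 + (2/9)x gives x* = 310 and P* = 97.
With the rebate, buyers effectively pay Pb = Ps − 25, where Ps is the price sellers receive.
On the curves, Pb = 135.75 - 0.125x and Ps = 253/9 + (2/9)x; the wedge Ps − Pb = 25 gives 253/9 + (2/9)x − (135.75 - 0.125x) = 25, so x' = 382.
Then Pb = 135.75 − 0.125·382 = 88 and Ps = 253/9 + (2/9)·382 = 113.
Buyers' price falls by P* − Pb = 97 − 88 = 9; sellers' price rises by Ps − P* = 113 − 97 = 16.
So consumers capture 9/25 = 0.36 of each unit of subsidy.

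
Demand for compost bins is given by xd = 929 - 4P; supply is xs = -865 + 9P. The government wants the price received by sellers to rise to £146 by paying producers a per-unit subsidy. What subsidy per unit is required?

Required subsidy s = £26 per unit

At a seller price of 146, quantity supplied is -865 + 9·146 = 449.
Buyers absorb 449 only when they pay Pb with 929 − 4·Pb = 449, i.e. Pb = 120.
s = Ps − Pb = 146 − 120 = 26.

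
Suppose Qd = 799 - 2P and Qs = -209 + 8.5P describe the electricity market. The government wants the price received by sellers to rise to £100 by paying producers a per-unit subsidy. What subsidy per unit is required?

Required subsidy s = £21 per unit

At a seller price of 100, quantity supplied is -209 + 8.5·100 = 641.
Buyers absorb 641 only when they pay Pb with 799 − 2·Pb = 641, i.e. Pb = 79.
s = Ps − Pb = 100 − 79 = 21.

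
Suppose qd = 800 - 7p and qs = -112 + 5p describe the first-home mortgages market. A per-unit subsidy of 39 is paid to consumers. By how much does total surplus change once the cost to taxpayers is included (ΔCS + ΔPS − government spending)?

Net change in total surplus = -2218.125

Pre-subsidy: 800 - 7p = -112 + 5p gives p* = 76, q* = 268.
With the rebate, buyers effectively pay pb = ps − 39, where ps is the price sellers receive.
Demand in terms of ps becomes qd = 800 − 7(ps − 39) = 1073 - 7ps. Setting this equal to supply: 1073 - 7ps = -112 + 5ps, so ps = 98.75.
Buyers pay pb = 98.75 − 39 = 59.75; q' = -112 + 5·98.75 = 381.75.
ΔCS = ½(268 + 381.75)(76 − 59.75) = 5279.21875; ΔPS = ½(268 + 381.75)(98.75 − 76) = 7390.90625.
Government spending = 39 × 381.75 = 14888.25.
Net change = 5279.21875 + 7390.90625 − 14888.25 = -2218.125. The loss equals the DWL triangle ½·39·113.75.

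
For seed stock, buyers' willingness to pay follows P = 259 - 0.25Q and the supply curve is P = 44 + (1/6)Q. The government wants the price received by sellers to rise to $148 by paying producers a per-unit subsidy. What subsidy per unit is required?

Required subsidy s = $45 per unit

At a seller price of 148, quantity supplied is -264 + 6·148 = 624.
Buyers absorb 624 only when they pay Pb = 259 − 0.25·624 = 103.
s = Ps − Pb = 148 − 103 = 45.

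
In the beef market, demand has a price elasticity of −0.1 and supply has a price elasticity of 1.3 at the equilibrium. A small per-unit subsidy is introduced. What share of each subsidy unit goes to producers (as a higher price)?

For a small subsidy around the equilibrium, the benefit split depends on the relative slopes, which at a point are proportional to the elasticities.
Buyer share = εs/(εs + |εd|) = 1.3/(1.3 + 0.1) = 13/14; seller share = |εd|/(εs + |εd|) = 1/14.
So producers capture 1/14 of the subsidy.

Producer share = 1/14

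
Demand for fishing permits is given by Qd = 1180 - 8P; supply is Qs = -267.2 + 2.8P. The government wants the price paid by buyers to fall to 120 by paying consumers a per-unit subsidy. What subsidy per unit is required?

Required subsidy s = 54 per unit

At a buyer price of 120, quantity demanded is 1180 − 8·120 = 220.
Sellers supply 220 only when they receive Ps with -267.2 + 2.8·Ps = 220, i.e. Ps = 174.
s = Ps − Pb = 174 − 120 = 54.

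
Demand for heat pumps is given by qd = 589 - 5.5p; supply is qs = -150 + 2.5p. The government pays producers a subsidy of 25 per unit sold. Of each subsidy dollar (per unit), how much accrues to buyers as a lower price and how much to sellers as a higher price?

Pre-subsidy: 589 - 5.5p = -150 + 2.5p gives p* = 92.375, q* = 80.9375.
With the subsidy, sellers receive ps = pb + 25 for each unit, where pb is the price buyers pay.
Supply in terms of pb becomes qs = -150 + 2.5(pb + 25) = -87.5 + 2.5pb. Setting this equal to demand: 589 - 5.5pb = -87.5 + 2.5pb, so pb = 84.5625.
Sellers receive ps = 84.5625 + 25 = 109.5625; q' = 589 − 5.5·84.5625 = 123.90625.
Buyers' price falls by p* − pb = 92.375 − 84.5625 = 7.8125; sellers' price rises by ps − p* = 109.5625 − 92.375 = 17.1875.

Buyers gain 7.8125 per unit; sellers gain 17.1875 per unit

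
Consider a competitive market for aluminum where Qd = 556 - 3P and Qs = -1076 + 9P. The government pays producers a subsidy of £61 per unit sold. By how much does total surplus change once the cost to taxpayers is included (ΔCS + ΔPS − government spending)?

Pre-subsidy: 556 - 3P = -1076 + 9P gives P* = 136, Q* = 148.
With the subsidy, sellers receive Ps = Pb + 61 for each unit, where Pb is the price buyers pay.
Supply in terms of Pb becomes Qs = -1076 + 9(Pb + 61) = -527 + 9Pb. Setting this equal to demand: 556 - 3Pb = -527 + 9Pb, so Pb = 90.25.
Sellers receive Ps = 90.25 + 61 = 151.25; Q' = 556 − 3·90.25 = 285.25.
ΔCS = ½(148 + 285.25)(136 − 90.25) = 9910.59375; ΔPS = ½(148 + 285.25)(151.25 − 136) = 3303.53125.
Government spending = 61 × 285.25 = 17400.25.
Net change = 9910.59375 + 3303.53125 − 17400.25 = -4186.125. The loss equals the DWL triangle ½·61·137.25.

Net change in total surplus = -£4186.125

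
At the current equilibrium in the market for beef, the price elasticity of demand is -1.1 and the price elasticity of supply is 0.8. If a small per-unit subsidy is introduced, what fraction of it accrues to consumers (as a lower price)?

Consumer share = 8/19

For a small subsidy around the equilibrium, the benefit split depends on the relative slopes, which at a point are proportional to the elasticities.
Buyer share = εs/(εs + |εd|) = 0.8/(0.8 + 1.1) = 8/19; seller share = |εd|/(εs + |εd|) = 11/19.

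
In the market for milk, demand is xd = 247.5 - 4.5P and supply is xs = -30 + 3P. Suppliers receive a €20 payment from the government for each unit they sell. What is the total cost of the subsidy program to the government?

Pre-subsidy: 247.5 - 4.5P = -30 + 3P gives P* = 37, x* = 81.
With the subsidy, sellers receive Ps = Pb + 20 for each unit, where Pb is the price buyers pay.
Supply in terms of Pb becomes xs = -30 + 3(Pb + 20) = 30 + 3Pb. Setting this equal to demand: 247.5 - 4.5Pb = 30 + 3Pb, so Pb = 29.
Sellers receive Ps = 29 + 20 = 49; x' = 247.5 − 4.5·29 = 117.
Government outlay = subsidy × quantity = 20 × 117 = 2340.

Government cost = €2340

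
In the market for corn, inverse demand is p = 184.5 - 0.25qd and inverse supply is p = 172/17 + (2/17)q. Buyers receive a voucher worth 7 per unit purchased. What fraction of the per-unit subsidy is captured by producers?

Pre-subsidy: 184.5 - 0.25q = 172/17 + (2/17)q gives q* = 474.32 and p* = 65.92.
With the rebate, buyers effectively pay pb = ps − 7, where ps is the price sellers receive.
On the curves, pb = 184.5 - 0.25q and ps = 172/17 + (2/17)q; the wedge ps − pb = 7 gives 172/17 + (2/17)q − (184.5 - 0.25q) = 7, so q' = 493.36.
Then pb = 184.5 − 0.25·493.36 = 61.16 and ps = 172/17 + (2/17)·493.36 = 68.16.
Buyers' price falls by p* − pb = 65.92 − 61.16 = 4.76; sellers' price rises by ps − p* = 68.16 − 65.92 = 2.24.
So producers capture 2.24/7 = 0.32 of each unit of subsidy.

Producer share = 0.32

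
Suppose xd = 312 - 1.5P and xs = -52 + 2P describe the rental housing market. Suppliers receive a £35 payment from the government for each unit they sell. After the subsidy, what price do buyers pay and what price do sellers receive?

Pre-subsidy: 312 - 1.5P = -52 + 2P gives P* = 104, x* = 156.
With the subsidy, sellers receive Ps = Pb + 35 for each unit, where Pb is the price buyers pay.
Supply in terms of Pb becomes xs = -52 + 2(Pb + 35) = 18 + 2Pb. Setting this equal to demand: 312 - 1.5Pb = 18 + 2Pb, so Pb = 84.
Sellers receive Ps = 84 + 35 = 119; x' = 312 − 1.5·84 = 186.

Buyers pay £84; sellers receive £119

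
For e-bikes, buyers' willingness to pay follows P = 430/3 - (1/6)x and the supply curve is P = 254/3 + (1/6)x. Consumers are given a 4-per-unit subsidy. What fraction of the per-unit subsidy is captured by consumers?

Consumer share = 0.5

Pre-subsidy: 430/3 - (1/6)x = 254/3 + (1/6)x gives x* = 176 and P* = 114.
With the rebate, buyers effectively pay Pb = Ps − 4, where Ps is the price sellers receive.
On the curves, Pb = 430/3 - (1/6)x and Ps = 254/3 + (1/6)x; the wedge Ps − Pb = 4 gives 254/3 + (1/6)x − (430/3 - (1/6)x) = 4, so x' = 188.
Then Pb = 430/3 − (1/6)·188 = 112 and Ps = 254/3 + (1/6)·188 = 116.
Buyers' price falls by P* − Pb = 114 − 112 = 2; sellers' price rises by Ps − P* = 116 − 114 = 2.
So consumers capture 2/4 = 0.5 of each unit of subsidy.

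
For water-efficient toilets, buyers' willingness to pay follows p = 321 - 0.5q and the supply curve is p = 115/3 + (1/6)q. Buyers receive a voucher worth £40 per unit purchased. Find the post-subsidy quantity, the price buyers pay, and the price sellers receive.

q' = 484; buyers pay £79; sellers receive £119

Pre-subsidy: 321 - 0.5q = 115/3 + (1/6)q gives q* = 424 and p* = 109.
With the rebate, buyers effectively pay pb = ps − 40, where ps is the price sellers receive.
On the curves, pb = 321 - 0.5q and ps = 115/3 + (1/6)q; the wedge ps − pb = 40 gives 115/3 + (1/6)q − (321 - 0.5q) = 40, so q' = 484.
Then pb = 321 − 0.5·484 = 79 and ps = 115/3 + (1/6)·484 = 119.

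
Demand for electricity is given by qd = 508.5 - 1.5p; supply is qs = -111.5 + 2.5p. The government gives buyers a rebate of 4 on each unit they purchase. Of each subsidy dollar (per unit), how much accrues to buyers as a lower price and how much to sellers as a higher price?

Buyers gain 2.5 per unit; sellers gain 1.5 per unit

Pre-subsidy: 508.5 - 1.5p = -111.5 + 2.5p gives p* = 155, q* = 276.
With the rebate, buyers effectively pay pb = ps − 4, where ps is the price sellers receive.
Demand in terms of ps becomes qd = 508.5 − 1.5(ps − 4) = 514.5 - 1.5ps. Setting this equal to supply: 514.5 - 1.5ps = -111.5 + 2.5ps, so ps = 156.5.
Buyers pay pb = 156.5 − 4 = 152.5; q' = -111.5 + 2.5·156.5 = 279.75.
Buyers' price falls by p* − pb = 155 − 152.5 = 2.5; sellers' price rises by ps − p* = 156.5 − 155 = 1.5.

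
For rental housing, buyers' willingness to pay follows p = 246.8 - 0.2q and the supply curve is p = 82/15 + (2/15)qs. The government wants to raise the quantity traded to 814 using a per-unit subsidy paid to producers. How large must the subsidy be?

Required subsidy s = 30 per unit

At q = 814, from the demand curve buyers pay pb = 246.8 − 0.2·814 = 84; from the supply curve sellers need ps = 82/15 + (2/15)·814 = 114.
The subsidy must fill the gap: s = ps − pb = 114 − 84 = 30.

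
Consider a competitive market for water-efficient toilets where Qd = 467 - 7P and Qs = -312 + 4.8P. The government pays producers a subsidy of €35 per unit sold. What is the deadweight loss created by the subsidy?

Deadweight loss = 102900/59

Pre-subsidy: 467 - 7P = -312 + 4.8P gives P* = 3895/59, Q* = 288/59.
With the subsidy, sellers receive Ps = Pb + 35 for each unit, where Pb is the price buyers pay.
Supply in terms of Pb becomes Qs = -312 + 4.8(Pb + 35) = -144 + 4.8Pb. Setting this equal to demand: 467 - 7Pb = -144 + 4.8Pb, so Pb = 3055/59.
Sellers receive Ps = 3055/59 + 35 = 5120/59; Q' = 467 − 7·(3055/59) = 6168/59.
The subsidy expands output by 6168/59 − 288/59 = 5880/59 past the efficient level; on those units the gap between marginal cost and willingness to pay runs from 0 up to 35.
DWL = ½ × 35 × 5880/59 = 102900/59.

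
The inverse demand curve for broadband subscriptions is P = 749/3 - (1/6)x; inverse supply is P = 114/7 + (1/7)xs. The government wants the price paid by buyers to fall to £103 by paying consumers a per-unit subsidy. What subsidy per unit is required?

Required subsidy s = £39 per unit

At a buyer price of 103, quantity demanded is 1498 − 6·103 = 880.
Sellers supply 880 only when they receive Ps = 114/7 + (1/7)·880 = 142.
s = Ps − Pb = 142 − 103 = 39.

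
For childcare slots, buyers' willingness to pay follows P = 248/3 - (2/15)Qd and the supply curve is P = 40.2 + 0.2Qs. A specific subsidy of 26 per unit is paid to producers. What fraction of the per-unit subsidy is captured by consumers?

Consumer share = 0.4

Pre-subsidy: 248/3 - (2/15)Q = 40.2 + 0.2Q gives Q* = 127.4 and P* = 65.68.
With the subsidy, sellers receive Ps = Pb + 26 for each unit, where Pb is the price buyers pay.
On the curves, Pb = 248/3 - (2/15)Q and Ps = 40.2 + 0.2Q; the wedge Ps − Pb = 26 gives 40.2 + 0.2Q − (248/3 - (2/15)Q) = 26, so Q' = 205.4.
Then Pb = 248/3 − (2/15)·205.4 = 55.28 and Ps = 40.2 + 0.2·205.4 = 81.28.
Buyers' price falls by P* − Pb = 65.68 − 55.28 = 10.4; sellers' price rises by Ps − P* = 81.28 − 65.68 = 15.6.
So consumers capture 10.4/26 = 0.4 of each unit of subsidy.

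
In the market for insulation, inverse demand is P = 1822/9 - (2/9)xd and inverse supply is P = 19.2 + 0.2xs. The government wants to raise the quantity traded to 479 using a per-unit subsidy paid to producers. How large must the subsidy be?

At x = 479, from the demand curve buyers pay Pb = 1822/9 − (2/9)·479 = 96; from the supply curve sellers need Ps = 19.2 + 0.2·479 = 115.
The subsidy must fill the gap: s = Ps − Pb = 115 − 96 = 19.

Required subsidy s = 19 per unit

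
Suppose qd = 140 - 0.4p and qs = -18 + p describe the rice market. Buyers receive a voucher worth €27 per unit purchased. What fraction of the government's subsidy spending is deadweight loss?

DWL / government spending = 27/718

Pre-subsidy: 140 - 0.4p = -18 + p gives p* = 790/7, q* = 664/7.
With the rebate, buyers effectively pay pb = ps − 27, where ps is the price sellers receive.
Demand in terms of ps becomes qd = 140 − 0.4(ps − 27) = 150.8 - 0.4ps. Setting this equal to supply: 150.8 - 0.4ps = -18 + ps, so ps = 844/7.
Buyers pay pb = 844/7 − 27 = 655/7; q' = -18 + 1·(844/7) = 718/7.
ΔCS = ½(664/7 + 718/7)(790/7 − 655/7) = 93285/49; ΔPS = ½(664/7 + 718/7)(844/7 − 790/7) = 37314/49.
Government spending = 27 × 718/7 = 19386/7.
DWL = ½ × 27 × (718/7 − 664/7) = 729/7; fraction = (729/7) / (19386/7) = 27/718.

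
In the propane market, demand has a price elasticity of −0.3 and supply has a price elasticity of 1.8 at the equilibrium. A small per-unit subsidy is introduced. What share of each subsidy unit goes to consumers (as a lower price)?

For a small subsidy around the equilibrium, the benefit split depends on the relative slopes, which at a point are proportional to the elasticities.
Buyer share = εs/(εs + |εd|) = 1.8/(1.8 + 0.3) = 6/7; seller share = |εd|/(εs + |εd|) = 1/7.

Consumer share = 6/7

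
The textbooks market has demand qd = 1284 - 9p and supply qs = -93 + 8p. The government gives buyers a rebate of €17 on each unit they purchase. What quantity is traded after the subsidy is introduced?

Pre-subsidy: 1284 - 9p = -93 + 8p gives p* = 81, q* = 555.
With the rebate, buyers effectively pay pb = ps − 17, where ps is the price sellers receive.
Demand in terms of ps becomes qd = 1284 − 9(ps − 17) = 1437 - 9ps. Setting this equal to supply: 1437 - 9ps = -93 + 8ps, so ps = 90.
Buyers pay pb = 90 − 17 = 73; q' = -93 + 8·90 = 627.

q' = 627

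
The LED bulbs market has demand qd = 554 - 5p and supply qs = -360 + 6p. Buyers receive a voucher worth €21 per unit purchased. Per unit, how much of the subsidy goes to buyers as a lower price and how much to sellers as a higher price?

Buyers gain 126/11 per unit; sellers gain 105/11 per unit

Pre-subsidy: 554 - 5p = -360 + 6p gives p* = 914/11, q* = 1524/11.
With the rebate, buyers effectively pay pb = ps − 21, where ps is the price sellers receive.
Demand in terms of ps becomes qd = 554 − 5(ps − 21) = 659 - 5ps. Setting this equal to supply: 659 - 5ps = -360 + 6ps, so ps = 1019/11.
Buyers pay pb = 1019/11 − 21 = 788/11; q' = -360 + 6·(1019/11) = 2154/11.
Buyers' price falls by p* − pb = 914/11 − 788/11 = 126/11; sellers' price rises by ps − p* = 1019/11 − 914/11 = 105/11.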